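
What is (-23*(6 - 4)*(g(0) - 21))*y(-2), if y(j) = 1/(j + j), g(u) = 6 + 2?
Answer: -299/2 ≈ -149.50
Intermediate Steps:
g(u) = 8
y(j) = 1/(2*j)
(-23*(6 - 4)*(g(0) - 21))*y(-2) = (-23*(6 - 4)*(8 - 21))*((1/2)/(-2)) = (-46*(-13))*((1/2)*(-1/2)) = -23*(-26)*(-1/4) = 598*(-1/4) = -299/2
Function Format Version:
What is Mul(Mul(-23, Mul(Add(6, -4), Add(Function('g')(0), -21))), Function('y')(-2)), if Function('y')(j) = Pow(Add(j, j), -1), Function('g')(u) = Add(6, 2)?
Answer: Rational(-299, 2) ≈ -149.50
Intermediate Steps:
Function('g')(u) = 8
Function('y')(j) = Mul(Rational(1, 2), Pow(j, -1)) (Function('y')(j) = Pow(Mul(2, j), -1) = Mul(Rational(1, 2), Pow(j, -1)))
Mul(Mul(-23, Mul(Add(6, -4), Add(Function('g')(0), -21))), Function('y')(-2)) = Mul(Mul(-23, Mul(Add(6, -4), Add(8, -21))), Mul(Rational(1, 2), Pow(-2, -1))) = Mul(Mul(-23, Mul(2, -13)), Mul(Rational(1, 2), Rational(-1, 2))) = Mul(Mul(-23, -26), Rational(-1, 4)) = Mul(598, Rational(-1, 4)) = Rational(-299, 2)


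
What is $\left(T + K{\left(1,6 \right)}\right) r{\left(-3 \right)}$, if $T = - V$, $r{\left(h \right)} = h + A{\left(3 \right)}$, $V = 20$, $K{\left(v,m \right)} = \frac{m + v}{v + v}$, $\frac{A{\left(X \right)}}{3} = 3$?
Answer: $-99$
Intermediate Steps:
$A{\left(X \right)} = 9$ ($A{\left(X \right)} = 3 \cdot 3 = 9$)
$K{\left(v,m \right)} = \frac{m + v}{2 v}$
$r{\left(h \right)} = 9 + h$ ($r{\left(h \right)} = h + 9 = 9 + h$)
$T = -20$ ($T = \left(-1\right) 20 = -20$)
$\left(T + K{\left(1,6 \right)}\right) r{\left(-3 \right)} = \left(-20 + \frac{6 + 1}{2 \cdot 1}\right) \left(9 - 3\right) = \left(-20 + \frac{1}{2} \cdot 1 \cdot 7\right) 6 = \left(-20 + \frac{7}{2}\right) 6 = \left(- \frac{33}{2}\right) 6 = -99$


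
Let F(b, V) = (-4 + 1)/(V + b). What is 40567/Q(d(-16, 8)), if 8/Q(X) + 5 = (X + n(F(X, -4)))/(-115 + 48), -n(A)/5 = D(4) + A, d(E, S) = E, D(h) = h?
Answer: -48396431/2144 ≈ -22573.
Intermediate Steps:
F(b, V) = -3/(V + b)
n(A) = -20 - 5*A (n(A) = -5*(4 + A) = -20 - 5*A)
Q(X) = 8/(-315/67 - 15/(67*(-4 + X)) - X/67) (Q(X) = 8/(-5 + (X + (-20 - (-15)/(-4 + X)))/(-115 + 48)) = 8/(-5 + (X + (-20 + 15/(-4 + X)))/(-67)) = 8/(-5 + (-20 + X + 15/(-4 + X))*(-1/67)) = 8/(-5 + (20/67 - 15/(67*(-4 + X)) - X/67)) = 8/(-315/67 - 15/(67*(-4 + X)) - X/67))
40567/Q(d(-16, 8)) = 40567/((536*(4 - 1*(-16))/(15 + (-4 - 16)*(315 - 16)))) = 40567/((536*(4 + 16)/(15 - 20*299))) = 40567/((536*20/(15 - 5980))) = 40567/((536*20/(-5965))) = 40567/((536*(-1/5965)*20)) = 40567/(-2144/1193) = 40567*(-1193/2144) = -48396431/2144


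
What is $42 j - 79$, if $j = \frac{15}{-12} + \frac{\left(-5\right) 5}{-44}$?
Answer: $- \frac{1184}{11} \approx -107.64$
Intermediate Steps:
$j = - \frac{15}{22}$ ($j = 15 \left(- \frac{1}{12}\right) - - \frac{25}{44} = - \frac{5}{4} + \frac{25}{44} = - \frac{15}{22} \approx -0.68182$)
$42 j - 79 = 42 \left(- \frac{15}{22}\right) - 79 = - \frac{315}{11} - 79 = - \frac{1184}{11}$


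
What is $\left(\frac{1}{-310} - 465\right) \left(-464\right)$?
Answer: $\frac{33443032}{155} \approx 2.1576 \cdot 10^{5}$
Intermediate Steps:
$\left(\frac{1}{-310} - 465\right) \left(-464\right) = \left(- \frac{1}{310} - 465\right) \left(-464\right) = \left(- \frac{144151}{310}\right) \left(-464\right) = \frac{33443032}{155}$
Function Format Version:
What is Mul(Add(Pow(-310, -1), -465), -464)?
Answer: Rational(33443032, 155) ≈ 2.1576e+5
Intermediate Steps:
Mul(Add(Pow(-310, -1), -465), -464) = Mul(Add(Rational(-1, 310), -465), -464) = Mul(Rational(-144151, 310), -464) = Rational(33443032, 155)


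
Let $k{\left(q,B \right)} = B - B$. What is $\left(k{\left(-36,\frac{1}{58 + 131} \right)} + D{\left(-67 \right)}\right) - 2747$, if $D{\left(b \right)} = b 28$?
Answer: $-4623$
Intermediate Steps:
$D{\left(b \right)} = 28 b$
$k{\left(q,B \right)} = 0$
$\left(k{\left(-36,\frac{1}{58 + 131} \right)} + D{\left(-67 \right)}\right) - 2747 = \left(0 + 28 \left(-67\right)\right) - 2747 = \left(0 - 1876\right) + \left(\left(10 - 27\right) - 2730\right) = -1876 - 2747 = -4623$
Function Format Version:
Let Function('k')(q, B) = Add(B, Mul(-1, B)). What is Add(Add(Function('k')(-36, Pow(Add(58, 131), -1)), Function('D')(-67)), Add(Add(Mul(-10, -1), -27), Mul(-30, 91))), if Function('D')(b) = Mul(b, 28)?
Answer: -4623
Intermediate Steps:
Function('D')(b) = Mul(28, b)
Function('k')(q, B) = 0
Add(Add(Function('k')(-36, Pow(Add(58, 131), -1)), Function('D')(-67)), Add(Add(Mul(-10, -1), -27), Mul(-30, 91))) = Add(Add(0, Mul(28, -67)), Add(Add(Mul(-10, -1), -27), Mul(-30, 91))) = Add(Add(0, -1876), Add(Add(10, -27), -2730)) = Add(-1876, Add(-17, -2730)) = Add(-1876, -2747) = -4623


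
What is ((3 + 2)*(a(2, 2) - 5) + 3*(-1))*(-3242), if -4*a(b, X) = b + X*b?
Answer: 115091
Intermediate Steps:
a(b, X) = -b/4 - X*b/4 (a(b, X) = -(b + X*b)/4 = -b/4 - X*b/4)
((3 + 2)*(a(2, 2) - 5) + 3*(-1))*(-3242) = ((3 + 2)*(-¼*2*(1 + 2) - 5) + 3*(-1))*(-3242) = (5*(-¼*2*3 - 5) - 3)*(-3242) = (5*(-3/2 - 5) - 3)*(-3242) = (5*(-13/2) - 3)*(-3242) = (-65/2 - 3)*(-3242) = -71/2*(-3242) = 115091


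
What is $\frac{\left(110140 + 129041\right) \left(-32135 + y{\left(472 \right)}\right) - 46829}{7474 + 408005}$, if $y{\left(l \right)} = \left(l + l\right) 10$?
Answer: $- \frac{5428259624}{415479} \approx -13065.0$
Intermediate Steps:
$y{\left(l \right)} = 20 l$ ($y{\left(l \right)} = 2 l 10 = 20 l$)
$\frac{\left(110140 + 129041\right) \left(-32135 + y{\left(472 \right)}\right) - 46829}{7474 + 408005} = \frac{\left(110140 + 129041\right) \left(-32135 + 20 \cdot 472\right) - 46829}{7474 + 408005} = \frac{239181 \left(-32135 + 9440\right) - 46829}{415479} = \left(239181 \left(-22695\right) - 46829\right) \frac{1}{415479} = \left(-5428212795 - 46829\right) \frac{1}{415479} = \left(-5428259624\right) \frac{1}{415479} = - \frac{5428259624}{415479}$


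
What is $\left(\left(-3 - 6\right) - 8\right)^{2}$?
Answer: $289$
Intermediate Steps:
$\left(\left(-3 - 6\right) - 8\right)^{2} = \left(-9 - 8\right)^{2} = \left(-17\right)^{2} = 289$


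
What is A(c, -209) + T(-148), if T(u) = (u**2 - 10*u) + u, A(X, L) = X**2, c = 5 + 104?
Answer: 35117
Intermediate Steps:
c = 109
T(u) = u**2 - 9*u
A(c, -209) + T(-148) = 109**2 - 148*(-9 - 148) = 11881 - 148*(-157) = 11881 + 23236 = 35117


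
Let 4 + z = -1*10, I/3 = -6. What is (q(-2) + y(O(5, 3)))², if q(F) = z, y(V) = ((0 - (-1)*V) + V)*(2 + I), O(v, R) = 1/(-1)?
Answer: 324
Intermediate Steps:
O(v, R) = -1 (O(v, R) = 1*(-1) = -1)
I = -18 (I = 3*(-6) = -18)
y(V) = -32*V (y(V) = ((0 - (-1)*V) + V)*(2 - 18) = ((0 + V) + V)*(-16) = (V + V)*(-16) = (2*V)*(-16) = -32*V)
z = -14 (z = -4 - 1*10 = -4 - 10 = -14)
q(F) = -14
(q(-2) + y(O(5, 3)))² = (-14 - 32*(-1))² = (-14 + 32)² = 18² = 324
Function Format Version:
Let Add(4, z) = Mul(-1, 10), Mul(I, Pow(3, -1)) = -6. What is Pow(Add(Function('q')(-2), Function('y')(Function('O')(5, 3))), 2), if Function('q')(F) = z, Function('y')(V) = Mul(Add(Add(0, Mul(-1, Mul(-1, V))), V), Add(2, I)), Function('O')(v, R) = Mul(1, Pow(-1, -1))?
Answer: 324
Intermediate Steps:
Function('O')(v, R) = -1 (Function('O')(v, R) = Mul(1, -1) = -1)
I = -18 (I = Mul(3, -6) = -18)
Function('y')(V) = Mul(-32, V) (Function('y')(V) = Mul(Add(Add(0, Mul(-1, Mul(-1, V))), V), Add(2, -18)) = Mul(Add(Add(0, V), V), -16) = Mul(Add(V, V), -16) = Mul(Mul(2, V), -16) = Mul(-32, V))
z = -14 (z = Add(-4, Mul(-1, 10)) = Add(-4, -10) = -14)
Function('q')(F) = -14
Pow(Add(Function('q')(-2), Function('y')(Function('O')(5, 3))), 2) = Pow(Add(-14, Mul(-32, -1)), 2) = Pow(Add(-14, 32), 2) = Pow(18, 2) = 324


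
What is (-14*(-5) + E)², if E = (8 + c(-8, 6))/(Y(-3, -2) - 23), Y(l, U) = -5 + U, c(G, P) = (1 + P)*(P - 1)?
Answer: 4231249/900 ≈ 4701.4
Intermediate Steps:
c(G, P) = (1 + P)*(-1 + P)
E = -43/30 (E = (8 + (-1 + 6²))/((-5 - 2) - 23) = (8 + (-1 + 36))/(-7 - 23) = (8 + 35)/(-30) = 43*(-1/30) = -43/30 ≈ -1.4333)
(-14*(-5) + E)² = (-14*(-5) - 43/30)² = (70 - 43/30)² = (2057/30)² = 4231249/900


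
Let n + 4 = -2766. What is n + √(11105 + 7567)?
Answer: -2770 + 4*√1167 ≈ -2633.4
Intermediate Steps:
n = -2770 (n = -4 - 2766 = -2770)
n + √(11105 + 7567) = -2770 + √(11105 + 7567) = -2770 + √18672 = -2770 + 4*√1167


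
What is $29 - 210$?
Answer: $-181$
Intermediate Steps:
$29 - 210 = -181$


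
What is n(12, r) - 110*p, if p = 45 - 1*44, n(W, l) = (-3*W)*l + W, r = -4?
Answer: 46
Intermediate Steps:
n(W, l) = W - 3*W*l (n(W, l) = -3*W*l + W = W - 3*W*l)
p = 1 (p = 45 - 44 = 1)
n(12, r) - 110*p = 12*(1 - 3*(-4)) - 110*1 = 12*(1 + 12) - 110 = 12*13 - 110 = 156 - 110 = 46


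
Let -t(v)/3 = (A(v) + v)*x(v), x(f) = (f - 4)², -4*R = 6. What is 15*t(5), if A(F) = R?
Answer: -315/2 ≈ -157.50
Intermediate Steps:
R = -3/2 (R = -¼*6 = -3/2 ≈ -1.5000)
x(f) = (-4 + f)²
A(F) = -3/2
t(v) = -3*(-4 + v)²*(-3/2 + v) (t(v) = -3*(-3/2 + v)*(-4 + v)² = -3*(-4 + v)²*(-3/2 + v))
15*t(5) = 15*((-4 + 5)²*(9/2 - 3*5)) = 15*(1²*(9/2 - 15)) = 15*(1*(-21/2)) = 15*(-21/2) = -315/2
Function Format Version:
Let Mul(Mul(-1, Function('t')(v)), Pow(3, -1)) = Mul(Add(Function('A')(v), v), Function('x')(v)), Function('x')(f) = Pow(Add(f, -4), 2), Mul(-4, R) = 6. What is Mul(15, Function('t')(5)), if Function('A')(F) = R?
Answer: Rational(-315, 2) ≈ -157.50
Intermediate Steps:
R = Rational(-3, 2) (R = Mul(Rational(-1, 4), 6) = Rational(-3, 2) ≈ -1.5000)
Function('x')(f) = Pow(Add(-4, f), 2)
Function('A')(F) = Rational(-3, 2)
Function('t')(v) = Mul(-3, Pow(Add(-4, v), 2), Add(Rational(-3, 2), v)) (Function('t')(v) = Mul(-3, Mul(Add(Rational(-3, 2), v), Pow(Add(-4, v), 2))) = Mul(-3, Mul(Pow(Add(-4, v), 2), Add(Rational(-3, 2), v))) = Mul(-3, Pow(Add(-4, v), 2), Add(Rational(-3, 2), v)))
Mul(15, Function('t')(5)) = Mul(15, Mul(Pow(Add(-4, 5), 2), Add(Rational(9, 2), Mul(-3, 5)))) = Mul(15, Mul(Pow(1, 2), Add(Rational(9, 2), -15))) = Mul(15, Mul(1, Rational(-21, 2))) = Mul(15, Rational(-21, 2)) = Rational(-315, 2)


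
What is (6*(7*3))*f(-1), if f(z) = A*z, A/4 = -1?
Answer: 504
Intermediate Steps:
A = -4 (A = 4*(-1) = -4)
f(z) = -4*z
(6*(7*3))*f(-1) = (6*(7*3))*(-4*(-1)) = (6*21)*4 = 126*4 = 504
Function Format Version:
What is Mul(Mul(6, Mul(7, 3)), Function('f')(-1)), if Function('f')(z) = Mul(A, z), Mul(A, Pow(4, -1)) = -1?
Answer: 504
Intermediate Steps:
A = -4 (A = Mul(4, -1) = -4)
Function('f')(z) = Mul(-4, z)
Mul(Mul(6, Mul(7, 3)), Function('f')(-1)) = Mul(Mul(6, Mul(7, 3)), Mul(-4, -1)) = Mul(Mul(6, 21), 4) = Mul(126, 4) = 504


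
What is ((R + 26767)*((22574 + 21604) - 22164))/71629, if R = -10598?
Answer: 355944366/71629 ≈ 4969.3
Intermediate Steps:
((R + 26767)*((22574 + 21604) - 22164))/71629 = ((-10598 + 26767)*((22574 + 21604) - 22164))/71629 = (16169*(44178 - 22164))*(1/71629) = (16169*22014)*(1/71629) = 355944366*(1/71629) = 355944366/71629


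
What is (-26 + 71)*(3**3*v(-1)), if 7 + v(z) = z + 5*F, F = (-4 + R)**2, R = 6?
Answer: 14580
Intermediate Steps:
F = 4 (F = (-4 + 6)**2 = 2**2 = 4)
v(z) = 13 + z (v(z) = -7 + (z + 5*4) = -7 + (z + 20) = -7 + (20 + z) = 13 + z)
(-26 + 71)*(3**3*v(-1)) = (-26 + 71)*(3**3*(13 - 1)) = 45*(27*12) = 45*324 = 14580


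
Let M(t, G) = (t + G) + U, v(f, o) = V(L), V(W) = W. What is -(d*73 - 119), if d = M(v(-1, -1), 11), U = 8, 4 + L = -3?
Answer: -757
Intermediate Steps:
L = -7 (L = -4 - 3 = -7)
v(f, o) = -7
M(t, G) = 8 + G + t (M(t, G) = (t + G) + 8 = (G + t) + 8 = 8 + G + t)
d = 12 (d = 8 + 11 - 7 = 12)
-(d*73 - 119) = -(12*73 - 119) = -(876 - 119) = -1*757 = -757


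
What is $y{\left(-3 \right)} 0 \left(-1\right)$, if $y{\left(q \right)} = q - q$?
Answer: $0$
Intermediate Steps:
$y{\left(q \right)} = 0$
$y{\left(-3 \right)} 0 \left(-1\right) = 0 \cdot 0 \left(-1\right) = 0 \left(-1\right) = 0$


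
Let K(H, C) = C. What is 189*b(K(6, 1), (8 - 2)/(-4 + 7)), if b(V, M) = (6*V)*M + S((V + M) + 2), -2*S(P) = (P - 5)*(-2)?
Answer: 2268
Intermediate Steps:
S(P) = -5 + P (S(P) = -(P - 5)*(-2)/2 = -(-5 + P)*(-2)/2 = -(10 - 2*P)/2 = -5 + P)
b(V, M) = -3 + M + V + 6*M*V (b(V, M) = (6*V)*M + (-5 + ((V + M) + 2)) = 6*M*V + (-5 + ((M + V) + 2)) = 6*M*V + (-5 + (2 + M + V)) = 6*M*V + (-3 + M + V) = -3 + M + V + 6*M*V)
189*b(K(6, 1), (8 - 2)/(-4 + 7)) = 189*(-3 + (8 - 2)/(-4 + 7) + 1 + 6*((8 - 2)/(-4 + 7))*1) = 189*(-3 + 6/3 + 1 + 6*(6/3)*1) = 189*(-3 + 6*(1/3) + 1 + 6*(6*(1/3))*1) = 189*(-3 + 2 + 1 + 6*2*1) = 189*(-3 + 2 + 1 + 12) = 189*12 = 2268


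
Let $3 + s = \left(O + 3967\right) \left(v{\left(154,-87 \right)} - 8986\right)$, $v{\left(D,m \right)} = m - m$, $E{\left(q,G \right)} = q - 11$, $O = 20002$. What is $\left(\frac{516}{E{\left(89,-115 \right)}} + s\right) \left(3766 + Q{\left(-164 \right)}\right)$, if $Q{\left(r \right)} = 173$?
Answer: $-848403210285$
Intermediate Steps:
$E{\left(q,G \right)} = -11 + q$ ($E{\left(q,G \right)} = q - 11 = -11 + q$)
$v{\left(D,m \right)} = 0$
$s = -215385437$ ($s = -3 + \left(20002 + 3967\right) \left(0 - 8986\right) = -3 + 23969 \left(-8986\right) = -3 - 215385434 = -215385437$)
$\left(\frac{516}{E{\left(89,-115 \right)}} + s\right) \left(3766 + Q{\left(-164 \right)}\right) = \left(\frac{516}{-11 + 89} - 215385437\right) \left(3766 + 173\right) = \left(\frac{516}{78} - 215385437\right) 3939 = \left(516 \cdot \frac{1}{78} - 215385437\right) 3939 = \left(\frac{86}{13} - 215385437\right) 3939 = \left(- \frac{2800010595}{13}\right) 3939 = -848403210285$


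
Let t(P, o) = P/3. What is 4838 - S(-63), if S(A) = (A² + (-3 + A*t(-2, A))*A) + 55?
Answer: 3271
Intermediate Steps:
t(P, o) = P/3 (t(P, o) = P*(⅓) = P/3)
S(A) = 55 + A² + A*(-3 - 2*A/3) (S(A) = (A² + (-3 + A*((⅓)*(-2)))*A) + 55 = (A² + (-3 + A*(-⅔))*A) + 55 = (A² + (-3 - 2*A/3)*A) + 55 = (A² + A*(-3 - 2*A/3)) + 55 = 55 + A² + A*(-3 - 2*A/3))
4838 - S(-63) = 4838 - (55 - 3*(-63) + (⅓)*(-63)²) = 4838 - (55 + 189 + (⅓)*3969) = 4838 - (55 + 189 + 1323) = 4838 - 1*1567 = 4838 - 1567 = 3271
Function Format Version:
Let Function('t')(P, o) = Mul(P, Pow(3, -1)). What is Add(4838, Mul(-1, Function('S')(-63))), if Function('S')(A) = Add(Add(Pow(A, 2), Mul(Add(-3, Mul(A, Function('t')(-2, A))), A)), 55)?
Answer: 3271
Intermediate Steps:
Function('t')(P, o) = Mul(Rational(1, 3), P) (Function('t')(P, o) = Mul(P, Rational(1, 3)) = Mul(Rational(1, 3), P))
Function('S')(A) = Add(55, Pow(A, 2), Mul(A, Add(-3, Mul(Rational(-2, 3), A)))) (Function('S')(A) = Add(Add(Pow(A, 2), Mul(Add(-3, Mul(A, Mul(Rational(1, 3), -2))), A)), 55) = Add(Add(Pow(A, 2), Mul(Add(-3, Mul(A, Rational(-2, 3))), A)), 55) = Add(Add(Pow(A, 2), Mul(Add(-3, Mul(Rational(-2, 3), A)), A)), 55) = Add(Add(Pow(A, 2), Mul(A, Add(-3, Mul(Rational(-2, 3), A)))), 55) = Add(55, Pow(A, 2), Mul(A, Add(-3, Mul(Rational(-2, 3), A)))))
Add(4838, Mul(-1, Function('S')(-63))) = Add(4838, Mul(-1, Add(55, Mul(-3, -63), Mul(Rational(1, 3), Pow(-63, 2))))) = Add(4838, Mul(-1, Add(55, 189, Mul(Rational(1, 3), 3969)))) = Add(4838, Mul(-1, Add(55, 189, 1323))) = Add(4838, Mul(-1, 1567)) = Add(4838, -1567) = 3271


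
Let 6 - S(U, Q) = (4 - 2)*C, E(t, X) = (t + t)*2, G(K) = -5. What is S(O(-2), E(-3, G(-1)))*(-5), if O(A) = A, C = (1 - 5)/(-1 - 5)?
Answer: -70/3 ≈ -23.333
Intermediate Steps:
C = ⅔ (C = -4/(-6) = -4*(-⅙) = ⅔ ≈ 0.66667)
E(t, X) = 4*t (E(t, X) = (2*t)*2 = 4*t)
S(U, Q) = 14/3 (S(U, Q) = 6 - (4 - 2)*2/3 = 6 - 2*2/3 = 6 - 1*4/3 = 6 - 4/3 = 14/3)
S(O(-2), E(-3, G(-1)))*(-5) = (14/3)*(-5) = -70/3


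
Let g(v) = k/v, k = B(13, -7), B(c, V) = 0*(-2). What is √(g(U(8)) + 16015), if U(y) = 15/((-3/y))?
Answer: √16015 ≈ 126.55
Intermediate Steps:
B(c, V) = 0
U(y) = -5*y (U(y) = 15*(-y/3) = -5*y)
k = 0
g(v) = 0 (g(v) = 0/v = 0)
√(g(U(8)) + 16015) = √(0 + 16015) = √16015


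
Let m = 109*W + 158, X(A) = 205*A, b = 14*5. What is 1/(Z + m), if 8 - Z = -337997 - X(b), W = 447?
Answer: 1/401236 ≈ 2.4923e-6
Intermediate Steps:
b = 70
m = 48881 (m = 109*447 + 158 = 48723 + 158 = 48881)
Z = 352355 (Z = 8 - (-337997 - 205*70) = 8 - (-337997 - 1*14350) = 8 - (-337997 - 14350) = 8 - 1*(-352347) = 8 + 352347 = 352355)
1/(Z + m) = 1/(352355 + 48881) = 1/401236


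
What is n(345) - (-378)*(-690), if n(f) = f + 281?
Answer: -260194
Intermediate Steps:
n(f) = 281 + f
n(345) - (-378)*(-690) = (281 + 345) - (-378)*(-690) = 626 - 1*260820 = 626 - 260820 = -260194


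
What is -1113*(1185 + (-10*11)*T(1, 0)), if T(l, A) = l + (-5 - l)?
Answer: -1931055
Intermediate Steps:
T(l, A) = -5
-1113*(1185 + (-10*11)*T(1, 0)) = -1113*(1185 - 10*11*(-5)) = -1113*(1185 - 110*(-5)) = -1113*(1185 + 550) = -1113*1735 = -1931055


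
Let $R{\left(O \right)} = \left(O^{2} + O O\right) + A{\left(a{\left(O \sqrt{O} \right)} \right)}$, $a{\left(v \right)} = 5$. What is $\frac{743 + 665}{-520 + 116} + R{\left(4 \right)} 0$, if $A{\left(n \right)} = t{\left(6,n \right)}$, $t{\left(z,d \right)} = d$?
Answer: $- \frac{352}{101} \approx -3.4851$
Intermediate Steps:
$A{\left(n \right)} = n$
$R{\left(O \right)} = 5 + 2 O^{2}$ ($R{\left(O \right)} = \left(O^{2} + O O\right) + 5 = \left(O^{2} + O^{2}\right) + 5 = 2 O^{2} + 5 = 5 + 2 O^{2}$)
$\frac{743 + 665}{-520 + 116} + R{\left(4 \right)} 0 = \frac{743 + 665}{-520 + 116} + \left(5 + 2 \cdot 4^{2}\right) 0 = \frac{1408}{-404} + \left(5 + 2 \cdot 16\right) 0 = 1408 \left(- \frac{1}{404}\right) + \left(5 + 32\right) 0 = - \frac{352}{101} + 37 \cdot 0 = - \frac{352}{101} + 0 = - \frac{352}{101}$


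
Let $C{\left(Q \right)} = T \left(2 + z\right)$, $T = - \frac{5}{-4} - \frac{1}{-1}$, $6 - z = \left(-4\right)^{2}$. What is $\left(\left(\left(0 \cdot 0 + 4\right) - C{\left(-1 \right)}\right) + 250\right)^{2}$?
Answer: $73984$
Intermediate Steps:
$z = -10$ ($z = 6 - \left(-4\right)^{2} = 6 - 16 = -10$)
$T = \frac{9}{4}$ ($T = \left(-5\right) \left(- \frac{1}{4}\right) - -1 = \frac{5}{4} + 1 = \frac{9}{4} \approx 2.25$)
$C{\left(Q \right)} = -18$ ($C{\left(Q \right)} = \frac{9 \left(2 - 10\right)}{4} = \frac{9}{4} \left(-8\right) = -18$)
$\left(\left(\left(0 \cdot 0 + 4\right) - C{\left(-1 \right)}\right) + 250\right)^{2} = \left(\left(\left(0 \cdot 0 + 4\right) - -18\right) + 250\right)^{2} = \left(\left(\left(0 + 4\right) + 18\right) + 250\right)^{2} = \left(\left(4 + 18\right) + 250\right)^{2} = \left(22 + 250\right)^{2} = 272^{2} = 73984$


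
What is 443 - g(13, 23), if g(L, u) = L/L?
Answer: 442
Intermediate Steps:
g(L, u) = 1
443 - g(13, 23) = 443 - 1*1 = 443 - 1 = 442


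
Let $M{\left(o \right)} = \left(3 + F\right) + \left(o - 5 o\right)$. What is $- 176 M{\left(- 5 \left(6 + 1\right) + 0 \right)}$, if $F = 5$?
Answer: $-26048$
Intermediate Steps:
$M{\left(o \right)} = 8 - 4 o$ ($M{\left(o \right)} = \left(3 + 5\right) + \left(o - 5 o\right) = 8 - 4 o$)
$- 176 M{\left(- 5 \left(6 + 1\right) + 0 \right)} = - 176 \left(8 - 4 \left(- 5 \left(6 + 1\right) + 0\right)\right) = - 176 \left(8 - 4 \left(\left(-5\right) 7 + 0\right)\right) = - 176 \left(8 - 4 \left(-35 + 0\right)\right) = - 176 \left(8 - -140\right) = - 176 \left(8 + 140\right) = \left(-176\right) 148 = -26048$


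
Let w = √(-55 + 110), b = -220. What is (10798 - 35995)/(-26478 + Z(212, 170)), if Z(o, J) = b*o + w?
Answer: 614118082/1782080623 + 8399*√55/1782080623 ≈ 0.34464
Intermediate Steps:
w = √55 ≈ 7.4162
Z(o, J) = √55 - 220*o (Z(o, J) = -220*o + √55 = √55 - 220*o)
(10798 - 35995)/(-26478 + Z(212, 170)) = (10798 - 35995)/(-26478 + (√55 - 220*212)) = -25197/(-26478 + (√55 - 46640)) = -25197/(-26478 + (-46640 + √55)) = -25197/(-73118 + √55)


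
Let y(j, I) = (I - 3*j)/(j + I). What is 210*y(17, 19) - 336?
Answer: -1568/3 ≈ -522.67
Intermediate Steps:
y(j, I) = (I - 3*j)/(I + j)
210*y(17, 19) - 336 = 210*((19 - 3*17)/(19 + 17)) - 336 = 210*((19 - 51)/36) - 336 = 210*((1/36)*(-32)) - 336 = 210*(-8/9) - 336 = -560/3 - 336 = -1568/3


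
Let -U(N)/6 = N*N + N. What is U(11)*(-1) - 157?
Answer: 635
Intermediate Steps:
U(N) = -6*N - 6*N**2 (U(N) = -6*(N*N + N) = -6*(N**2 + N) = -6*(N + N**2) = -6*N - 6*N**2)
U(11)*(-1) - 157 = -6*11*(1 + 11)*(-1) - 157 = -6*11*12*(-1) - 157 = -792*(-1) - 157 = 792 - 157 = 635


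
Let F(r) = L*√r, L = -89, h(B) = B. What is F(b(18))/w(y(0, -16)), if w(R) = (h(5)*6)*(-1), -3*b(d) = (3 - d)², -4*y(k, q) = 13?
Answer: 89*I*√3/6 ≈ 25.692*I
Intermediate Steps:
y(k, q) = -13/4 (y(k, q) = -¼*13 = -13/4)
b(d) = -(3 - d)²/3
F(r) = -89*√r
w(R) = -30 (w(R) = (5*6)*(-1) = 30*(-1) = -30)
F(b(18))/w(y(0, -16)) = -89*5*I*√3/(-30) = -89*5*I*√3*(-1/30) = -445*I*√3*(-1/30) = 89*I*√3/6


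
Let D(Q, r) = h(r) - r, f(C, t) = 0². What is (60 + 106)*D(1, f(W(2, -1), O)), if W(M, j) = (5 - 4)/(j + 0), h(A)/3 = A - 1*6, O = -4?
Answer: -2988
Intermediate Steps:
h(A) = -18 + 3*A (h(A) = 3*(A - 1*6) = 3*(A - 6) = 3*(-6 + A) = -18 + 3*A)
W(M, j) = 1/j
f(C, t) = 0
D(Q, r) = -18 + 2*r (D(Q, r) = (-18 + 3*r) - r = -18 + 2*r)
(60 + 106)*D(1, f(W(2, -1), O)) = (60 + 106)*(-18 + 2*0) = 166*(-18 + 0) = 166*(-18) = -2988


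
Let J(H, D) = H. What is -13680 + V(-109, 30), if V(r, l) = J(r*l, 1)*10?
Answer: -46380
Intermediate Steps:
V(r, l) = 10*l*r (V(r, l) = (r*l)*10 = (l*r)*10 = 10*l*r)
-13680 + V(-109, 30) = -13680 + 10*30*(-109) = -13680 - 32700 = -46380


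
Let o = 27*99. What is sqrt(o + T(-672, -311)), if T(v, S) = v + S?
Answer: 13*sqrt(10) ≈ 41.110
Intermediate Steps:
o = 2673
T(v, S) = S + v
sqrt(o + T(-672, -311)) = sqrt(2673 + (-311 - 672)) = sqrt(2673 - 983) = sqrt(1690) = 13*sqrt(10)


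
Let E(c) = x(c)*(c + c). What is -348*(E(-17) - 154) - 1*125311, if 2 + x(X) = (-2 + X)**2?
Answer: 4175969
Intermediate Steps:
x(X) = -2 + (-2 + X)**2
E(c) = 2*c*(-2 + (-2 + c)**2) (E(c) = (-2 + (-2 + c)**2)*(c + c) = (-2 + (-2 + c)**2)*(2*c) = 2*c*(-2 + (-2 + c)**2))
-348*(E(-17) - 154) - 1*125311 = -348*(2*(-17)*(-2 + (-2 - 17)**2) - 154) - 1*125311 = -348*(2*(-17)*(-2 + (-19)**2) - 154) - 125311 = -348*(2*(-17)*(-2 + 361) - 154) - 125311 = -348*(2*(-17)*359 - 154) - 125311 = -348*(-12206 - 154) - 125311 = -348*(-12360) - 125311 = 4301280 - 125311 = 4175969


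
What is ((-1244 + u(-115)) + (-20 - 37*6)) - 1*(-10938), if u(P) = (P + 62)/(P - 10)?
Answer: 1181553/125 ≈ 9452.4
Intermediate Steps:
u(P) = (62 + P)/(-10 + P)
((-1244 + u(-115)) + (-20 - 37*6)) - 1*(-10938) = ((-1244 + (62 - 115)/(-10 - 115)) + (-20 - 37*6)) - 1*(-10938) = ((-1244 - 53/(-125)) + (-20 - 222)) + 10938 = ((-1244 - 1/125*(-53)) - 242) + 10938 = ((-1244 + 53/125) - 242) + 10938 = (-155447/125 - 242) + 10938 = -185697/125 + 10938 = 1181553/125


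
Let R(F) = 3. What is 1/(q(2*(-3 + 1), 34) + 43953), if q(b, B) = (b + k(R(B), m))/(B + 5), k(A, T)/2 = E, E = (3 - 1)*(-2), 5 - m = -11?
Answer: 13/571385 ≈ 2.2752e-5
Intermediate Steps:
m = 16 (m = 5 - 1*(-11) = 5 + 11 = 16)
E = -4 (E = 2*(-2) = -4)
k(A, T) = -8 (k(A, T) = 2*(-4) = -8)
q(b, B) = (-8 + b)/(5 + B) (q(b, B) = (b - 8)/(B + 5) = (-8 + b)/(5 + B))
1/(q(2*(-3 + 1), 34) + 43953) = 1/((-8 + 2*(-3 + 1))/(5 + 34) + 43953) = 1/((-8 + 2*(-2))/39 + 43953) = 1/((-8 - 4)/39 + 43953) = 1/((1/39)*(-12) + 43953) = 1/(-4/13 + 43953) = 1/(571385/13) = 13/571385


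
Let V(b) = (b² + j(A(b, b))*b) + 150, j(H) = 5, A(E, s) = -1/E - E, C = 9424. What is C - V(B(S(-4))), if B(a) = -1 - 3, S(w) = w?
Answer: 9278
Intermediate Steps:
A(E, s) = -E - 1/E
B(a) = -4
V(b) = 150 + b² + 5*b (V(b) = (b² + 5*b) + 150 = 150 + b² + 5*b)
C - V(B(S(-4))) = 9424 - (150 + (-4)² + 5*(-4)) = 9424 - (150 + 16 - 20) = 9424 - 1*146 = 9424 - 146 = 9278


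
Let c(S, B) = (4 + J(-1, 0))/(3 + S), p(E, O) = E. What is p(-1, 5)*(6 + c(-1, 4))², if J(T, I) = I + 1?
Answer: -289/4 ≈ -72.250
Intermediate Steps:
J(T, I) = 1 + I
c(S, B) = 5/(3 + S) (c(S, B) = (4 + (1 + 0))/(3 + S) = (4 + 1)/(3 + S) = 5/(3 + S))
p(-1, 5)*(6 + c(-1, 4))² = -(6 + 5/(3 - 1))² = -(6 + 5/2)² = -(17/2)² = -1*289/4 = -289/4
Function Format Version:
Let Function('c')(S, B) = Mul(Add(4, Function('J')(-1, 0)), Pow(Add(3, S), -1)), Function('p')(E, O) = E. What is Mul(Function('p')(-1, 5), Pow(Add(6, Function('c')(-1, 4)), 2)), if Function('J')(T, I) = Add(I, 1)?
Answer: Rational(-289, 4) ≈ -72.250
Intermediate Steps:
Function('J')(T, I) = Add(1, I)
Function('c')(S, B) = Mul(5, Pow(Add(3, S), -1)) (Function('c')(S, B) = Mul(Add(4, Add(1, 0)), Pow(Add(3, S), -1)) = Mul(Add(4, 1), Pow(Add(3, S), -1)) = Mul(5, Pow(Add(3, S), -1)))
Mul(Function('p')(-1, 5), Pow(Add(6, Function('c')(-1, 4)), 2)) = Mul(-1, Pow(Add(6, Mul(5, Pow(Add(3, -1), -1))), 2)) = Mul(-1, Pow(Add(6, Mul(5, Pow(2, -1))), 2)) = Mul(-1, Pow(Add(6, Mul(5, Rational(1, 2))), 2)) = Mul(-1, Pow(Add(6, Rational(5, 2)), 2)) = Mul(-1, Pow(Rational(17, 2), 2)) = Mul(-1, Rational(289, 4)) = Rational(-289, 4)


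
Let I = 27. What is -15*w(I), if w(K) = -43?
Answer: 645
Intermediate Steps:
-15*w(I) = -15*(-43) = 645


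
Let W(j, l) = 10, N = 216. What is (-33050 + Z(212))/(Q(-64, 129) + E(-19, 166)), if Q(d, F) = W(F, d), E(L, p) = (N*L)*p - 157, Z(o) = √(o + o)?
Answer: 33050/681411 - 2*√106/681411 ≈ 0.048472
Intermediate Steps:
Z(o) = √2*√o (Z(o) = √(2*o) = √2*√o)
E(L, p) = -157 + 216*L*p (E(L, p) = (216*L)*p - 157 = 216*L*p - 157 = -157 + 216*L*p)
Q(d, F) = 10
(-33050 + Z(212))/(Q(-64, 129) + E(-19, 166)) = (-33050 + √2*√212)/(10 + (-157 + 216*(-19)*166)) = (-33050 + √2*(2*√53))/(10 + (-157 - 681264)) = (-33050 + 2*√106)/(10 - 681421) = (-33050 + 2*√106)/(-681411) = (-33050 + 2*√106)*(-1/681411) = 33050/681411 - 2*√106/681411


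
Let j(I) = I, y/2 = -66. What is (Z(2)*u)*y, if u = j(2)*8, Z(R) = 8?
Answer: -16896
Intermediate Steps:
y = -132 (y = 2*(-66) = -132)
u = 16 (u = 2*8 = 16)
(Z(2)*u)*y = (8*16)*(-132) = 128*(-132) = -16896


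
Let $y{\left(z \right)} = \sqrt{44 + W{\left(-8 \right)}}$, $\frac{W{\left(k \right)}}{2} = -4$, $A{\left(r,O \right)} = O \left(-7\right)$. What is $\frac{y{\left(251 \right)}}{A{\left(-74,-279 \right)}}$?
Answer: $\frac{2}{651} \approx 0.0030722$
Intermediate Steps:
$A{\left(r,O \right)} = - 7 O$
$W{\left(k \right)} = -8$ ($W{\left(k \right)} = 2 \left(-4\right) = -8$)
$y{\left(z \right)} = 6$ ($y{\left(z \right)} = \sqrt{44 - 8} = \sqrt{36} = 6$)
$\frac{y{\left(251 \right)}}{A{\left(-74,-279 \right)}} = \frac{6}{\left(-7\right) \left(-279\right)} = \frac{6}{1953} = 6 \cdot \frac{1}{1953} = \frac{2}{651}$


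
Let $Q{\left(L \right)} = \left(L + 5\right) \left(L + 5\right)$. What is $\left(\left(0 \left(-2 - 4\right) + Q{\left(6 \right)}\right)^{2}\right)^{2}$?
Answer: $214358881$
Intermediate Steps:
$Q{\left(L \right)} = \left(5 + L\right)^{2}$ ($Q{\left(L \right)} = \left(5 + L\right) \left(5 + L\right) = \left(5 + L\right)^{2}$)
$\left(\left(0 \left(-2 - 4\right) + Q{\left(6 \right)}\right)^{2}\right)^{2} = \left(\left(0 \left(-2 - 4\right) + \left(5 + 6\right)^{2}\right)^{2}\right)^{2} = \left(\left(0 \left(-6\right) + 11^{2}\right)^{2}\right)^{2} = \left(\left(0 + 121\right)^{2}\right)^{2} = \left(121^{2}\right)^{2} = 14641^{2} = 214358881$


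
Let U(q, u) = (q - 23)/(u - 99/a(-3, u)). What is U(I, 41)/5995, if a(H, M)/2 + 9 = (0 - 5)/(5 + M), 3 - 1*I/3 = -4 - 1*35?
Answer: 43157/116638720 ≈ 0.00037001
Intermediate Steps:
I = 126 (I = 9 - 3*(-4 - 1*35) = 9 - 3*(-4 - 35) = 9 - 3*(-39) = 9 + 117 = 126)
a(H, M) = -18 - 10/(5 + M) (a(H, M) = -18 + 2*((0 - 5)/(5 + M)) = -18 + 2*(-5/(5 + M)) = -18 - 10/(5 + M))
U(q, u) = (-23 + q)/(u - 99*(5 + u)/(2*(-50 - 9*u))) (U(q, u) = (q - 23)/(u - 99*(5 + u)/(2*(-50 - 9*u))) = (-23 + q)/(u - 99*(5 + u)/(2*(-50 - 9*u))))
U(I, 41)/5995 = (2*(-23 + 126)*(50 + 9*41)/(495 + 99*41 + 2*41*(50 + 9*41)))/5995 = (2*103*(50 + 369)/(495 + 4059 + 2*41*(50 + 369)))*(1/5995) = (2*103*419/(495 + 4059 + 2*41*419))*(1/5995) = (2*103*419/(495 + 4059 + 34358))*(1/5995) = (2*103*419/38912)*(1/5995) = (2*(1/38912)*103*419)*(1/5995) = (43157/19456)*(1/5995) = 43157/116638720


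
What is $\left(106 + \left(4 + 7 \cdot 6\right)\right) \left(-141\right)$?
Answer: $-21432$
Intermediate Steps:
$\left(106 + \left(4 + 7 \cdot 6\right)\right) \left(-141\right) = \left(106 + \left(4 + 42\right)\right) \left(-141\right) = \left(106 + 46\right) \left(-141\right) = 152 \left(-141\right) = -21432$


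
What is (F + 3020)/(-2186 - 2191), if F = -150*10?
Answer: -1520/4377 ≈ -0.34727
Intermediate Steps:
F = -1500
(F + 3020)/(-2186 - 2191) = (-1500 + 3020)/(-2186 - 2191) = 1520/(-4377) = 1520*(-1/4377) = -1520/4377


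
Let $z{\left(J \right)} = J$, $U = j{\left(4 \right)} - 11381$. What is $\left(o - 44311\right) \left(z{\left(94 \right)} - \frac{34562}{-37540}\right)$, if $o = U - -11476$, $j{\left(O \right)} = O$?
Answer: $- \frac{39385398066}{9385} \approx -4.1966 \cdot 10^{6}$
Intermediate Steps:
$U = -11377$ ($U = 4 - 11381 = -11377$)
$o = 99$ ($o = -11377 - -11476 = -11377 + 11476 = 99$)
$\left(o - 44311\right) \left(z{\left(94 \right)} - \frac{34562}{-37540}\right) = \left(99 - 44311\right) \left(94 - \frac{34562}{-37540}\right) = - 44212 \left(94 - - \frac{17281}{18770}\right) = - 44212 \left(94 + \frac{17281}{18770}\right) = \left(-44212\right) \frac{1781661}{18770} = - \frac{39385398066}{9385}$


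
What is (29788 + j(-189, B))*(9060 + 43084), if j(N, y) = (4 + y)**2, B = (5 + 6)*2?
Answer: 1588514816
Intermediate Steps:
B = 22 (B = 11*2 = 22)
(29788 + j(-189, B))*(9060 + 43084) = (29788 + (4 + 22)**2)*(9060 + 43084) = (29788 + 26**2)*52144 = (29788 + 676)*52144 = 30464*52144 = 1588514816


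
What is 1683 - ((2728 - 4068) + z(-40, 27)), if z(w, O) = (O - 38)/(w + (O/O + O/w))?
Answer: 4797061/1587 ≈ 3022.7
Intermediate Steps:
z(w, O) = (-38 + O)/(1 + w + O/w) (z(w, O) = (-38 + O)/(w + (1 + O/w)) = (-38 + O)/(1 + w + O/w))
1683 - ((2728 - 4068) + z(-40, 27)) = 1683 - ((2728 - 4068) - 40*(-38 + 27)/(27 - 40 + (-40)²)) = 1683 - (-1340 - 40*(-11)/(27 - 40 + 1600)) = 1683 - (-1340 - 40*(-11)/1587) = 1683 - (-1340 - 40*1/1587*(-11)) = 1683 - (-1340 + 440/1587) = 1683 - 1*(-2126140/1587) = 1683 + 2126140/1587 = 4797061/1587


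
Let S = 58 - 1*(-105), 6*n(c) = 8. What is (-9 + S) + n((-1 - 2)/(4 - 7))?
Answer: 466/3 ≈ 155.33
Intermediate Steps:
n(c) = 4/3 (n(c) = (⅙)*8 = 4/3)
S = 163 (S = 58 + 105 = 163)
(-9 + S) + n((-1 - 2)/(4 - 7)) = (-9 + 163) + 4/3 = 154 + 4/3 = 466/3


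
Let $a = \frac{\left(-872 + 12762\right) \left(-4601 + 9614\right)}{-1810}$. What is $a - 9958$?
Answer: $- \frac{7762855}{181} \approx -42889.0$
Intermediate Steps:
$a = - \frac{5960457}{181}$ ($a = 11890 \cdot 5013 \left(- \frac{1}{1810}\right) = 59604570 \left(- \frac{1}{1810}\right) = - \frac{5960457}{181} \approx -32931.0$)
$a - 9958 = - \frac{5960457}{181} - 9958 = - \frac{7762855}{181}$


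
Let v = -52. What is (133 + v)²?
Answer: 6561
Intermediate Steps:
(133 + v)² = (133 - 52)² = 81² = 6561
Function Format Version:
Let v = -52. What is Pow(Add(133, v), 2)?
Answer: 6561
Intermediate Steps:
Pow(Add(133, v), 2) = Pow(Add(133, -52), 2) = Pow(81, 2) = 6561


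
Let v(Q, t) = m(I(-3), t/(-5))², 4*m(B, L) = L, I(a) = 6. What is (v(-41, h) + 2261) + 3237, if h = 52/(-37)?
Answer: 188169219/34225 ≈ 5498.0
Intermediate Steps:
h = -52/37 (h = 52*(-1/37) = -52/37 ≈ -1.4054)
m(B, L) = L/4
v(Q, t) = t²/400 (v(Q, t) = ((t/(-5))/4)² = ((t*(-⅕))/4)² = ((-t/5)/4)² = (-t/20)² = t²/400)
(v(-41, h) + 2261) + 3237 = ((-52/37)²/400 + 2261) + 3237 = ((1/400)*(2704/1369) + 2261) + 3237 = (169/34225 + 2261) + 3237 = 77382894/34225 + 3237 = 188169219/34225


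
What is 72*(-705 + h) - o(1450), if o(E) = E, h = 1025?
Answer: 21590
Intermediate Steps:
72*(-705 + h) - o(1450) = 72*(-705 + 1025) - 1*1450 = 72*320 - 1450 = 23040 - 1450 = 21590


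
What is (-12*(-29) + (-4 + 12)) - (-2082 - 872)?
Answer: 3310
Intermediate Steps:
(-12*(-29) + (-4 + 12)) - (-2082 - 872) = (348 + 8) - 1*(-2954) = 356 + 2954 = 3310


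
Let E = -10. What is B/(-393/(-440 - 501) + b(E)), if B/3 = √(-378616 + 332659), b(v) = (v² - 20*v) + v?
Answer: 2823*I*√45957/273283 ≈ 2.2145*I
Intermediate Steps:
b(v) = v² - 19*v
B = 3*I*√45957 (B = 3*√(-378616 + 332659) = 3*√(-45957) = 3*(I*√45957) = 3*I*√45957 ≈ 643.13*I)
B/(-393/(-440 - 501) + b(E)) = (3*I*√45957)/(-393/(-440 - 501) - 10*(-19 - 10)) = (3*I*√45957)/(-393/(-941) - 10*(-29)) = (3*I*√45957)/(-393*(-1/941) + 290) = (3*I*√45957)/(393/941 + 290) = (3*I*√45957)/(273283/941) = (3*I*√45957)*(941/273283) = 2823*I*√45957/273283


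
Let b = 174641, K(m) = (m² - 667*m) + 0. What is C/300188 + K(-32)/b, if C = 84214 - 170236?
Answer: -4154181459/26212566254 ≈ -0.15848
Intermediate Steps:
K(m) = m² - 667*m
C = -86022
C/300188 + K(-32)/b = -86022/300188 - 32*(-667 - 32)/174641 = -86022*1/300188 - 32*(-699)*(1/174641) = -43011/150094 + 22368*(1/174641) = -43011/150094 + 22368/174641 = -4154181459/26212566254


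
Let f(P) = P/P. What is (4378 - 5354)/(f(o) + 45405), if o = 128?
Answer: -488/22703 ≈ -0.021495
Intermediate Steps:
f(P) = 1
(4378 - 5354)/(f(o) + 45405) = (4378 - 5354)/(1 + 45405) = -976/45406 = -976*1/45406 = -488/22703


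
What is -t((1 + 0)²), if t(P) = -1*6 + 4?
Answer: 2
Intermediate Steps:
t(P) = -2 (t(P) = -6 + 4 = -2)
-t((1 + 0)²) = -1*(-2) = 2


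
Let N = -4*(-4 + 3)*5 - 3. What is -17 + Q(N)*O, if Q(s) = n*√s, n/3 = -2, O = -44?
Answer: -17 + 264*√17 ≈ 1071.5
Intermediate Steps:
n = -6 (n = 3*(-2) = -6)
N = 17 (N = -4*(-1)*5 - 3 = 4*5 - 3 = 20 - 3 = 17)
Q(s) = -6*√s
-17 + Q(N)*O = -17 - 6*√17*(-44) = -17 + 264*√17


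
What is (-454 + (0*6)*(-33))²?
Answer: 206116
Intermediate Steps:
(-454 + (0*6)*(-33))² = (-454 + 0*(-33))² = (-454 + 0)² = (-454)² = 206116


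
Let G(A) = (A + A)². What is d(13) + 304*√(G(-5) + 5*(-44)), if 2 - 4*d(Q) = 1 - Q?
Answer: 7/2 + 608*I*√30 ≈ 3.5 + 3330.2*I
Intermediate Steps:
d(Q) = ¼ + Q/4 (d(Q) = ½ - (1 - Q)/4 = ½ + (-¼ + Q/4) = ¼ + Q/4)
G(A) = 4*A² (G(A) = (2*A)² = 4*A²)
d(13) + 304*√(G(-5) + 5*(-44)) = (¼ + (¼)*13) + 304*√(4*(-5)² + 5*(-44)) = (¼ + 13/4) + 304*√(4*25 - 220) = 7/2 + 304*√(100 - 220) = 7/2 + 304*√(-120) = 7/2 + 304*(2*I*√30) = 7/2 + 608*I*√30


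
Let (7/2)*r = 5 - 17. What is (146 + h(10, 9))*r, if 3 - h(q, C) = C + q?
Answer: -3120/7 ≈ -445.71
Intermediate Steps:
h(q, C) = 3 - C - q (h(q, C) = 3 - (C + q) = 3 + (-C - q) = 3 - C - q)
r = -24/7 (r = 2*(5 - 17)/7 = (2/7)*(-12) = -24/7 ≈ -3.4286)
(146 + h(10, 9))*r = (146 + (3 - 1*9 - 1*10))*(-24/7) = (146 + (3 - 9 - 10))*(-24/7) = (146 - 16)*(-24/7) = 130*(-24/7) = -3120/7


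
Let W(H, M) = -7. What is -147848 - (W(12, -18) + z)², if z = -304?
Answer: -244569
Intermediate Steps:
-147848 - (W(12, -18) + z)² = -147848 - (-7 - 304)² = -147848 - 1*(-311)² = -147848 - 1*96721 = -147848 - 96721 = -244569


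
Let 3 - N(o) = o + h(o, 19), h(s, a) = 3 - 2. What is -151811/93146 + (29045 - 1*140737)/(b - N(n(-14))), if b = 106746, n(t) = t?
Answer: -13303225531/4970736290 ≈ -2.6763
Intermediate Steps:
h(s, a) = 1
N(o) = 2 - o (N(o) = 3 - (o + 1) = 3 - (1 + o) = 3 + (-1 - o) = 2 - o)
-151811/93146 + (29045 - 1*140737)/(b - N(n(-14))) = -151811/93146 + (29045 - 1*140737)/(106746 - (2 - 1*(-14))) = -151811*1/93146 + (29045 - 140737)/(106746 - (2 + 14)) = -151811/93146 - 111692/(106746 - 1*16) = -151811/93146 - 111692/(106746 - 16) = -151811/93146 - 111692/106730 = -151811/93146 - 111692*1/106730 = -151811/93146 - 55846/53365 = -13303225531/4970736290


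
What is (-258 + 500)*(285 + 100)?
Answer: 93170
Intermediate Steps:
(-258 + 500)*(285 + 100) = 242*385 = 93170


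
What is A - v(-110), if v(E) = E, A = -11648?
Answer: -11538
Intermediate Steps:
A - v(-110) = -11648 - 1*(-110) = -11648 + 110 = -11538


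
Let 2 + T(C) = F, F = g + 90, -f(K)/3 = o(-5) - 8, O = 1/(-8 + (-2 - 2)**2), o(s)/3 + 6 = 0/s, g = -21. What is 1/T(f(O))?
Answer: 1/67 ≈ 0.014925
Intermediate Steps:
o(s) = -18 (o(s) = -18 + 3*(0/s) = -18 + 3*0 = -18 + 0 = -18)
O = 1/8 (O = 1/(-8 + (-4)**2) = 1/(-8 + 16) = 1/8 ≈ 0.12500)
f(K) = 78 (f(K) = -3*(-18 - 8) = -3*(-26) = 78)
F = 69 (F = -21 + 90 = 69)
T(C) = 67 (T(C) = -2 + 69 = 67)
1/T(f(O)) = 1/67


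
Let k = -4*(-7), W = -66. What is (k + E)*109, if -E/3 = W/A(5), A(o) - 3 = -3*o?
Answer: 2507/2 ≈ 1253.5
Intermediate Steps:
A(o) = 3 - 3*o
k = 28
E = -33/2 (E = -(-198)/(3 - 3*5) = -(-198)/(3 - 15) = -(-198)/(-12) = -(-198)*(-1)/12 = -3*11/2 = -33/2 ≈ -16.500)
(k + E)*109 = (28 - 33/2)*109 = (23/2)*109 = 2507/2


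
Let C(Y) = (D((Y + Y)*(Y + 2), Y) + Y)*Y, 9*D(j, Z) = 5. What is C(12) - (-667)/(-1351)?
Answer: 608651/4053 ≈ 150.17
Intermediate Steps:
D(j, Z) = 5/9 (D(j, Z) = (⅑)*5 = 5/9)
C(Y) = Y*(5/9 + Y) (C(Y) = (5/9 + Y)*Y = Y*(5/9 + Y))
C(12) - (-667)/(-1351) = (⅑)*12*(5 + 9*12) - (-667)/(-1351) = (⅑)*12*(5 + 108) - (-667)*(-1)/1351 = (⅑)*12*113 - 1*667/1351 = 452/3 - 667/1351 = 608651/4053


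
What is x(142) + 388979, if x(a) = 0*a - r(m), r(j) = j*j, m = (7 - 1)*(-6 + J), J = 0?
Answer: 387683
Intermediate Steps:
m = -36 (m = (7 - 1)*(-6 + 0) = 6*(-6) = -36)
r(j) = j²
x(a) = -1296 (x(a) = 0*a - 1*(-36)² = 0 - 1*1296 = 0 - 1296 = -1296)
x(142) + 388979 = -1296 + 388979 = 387683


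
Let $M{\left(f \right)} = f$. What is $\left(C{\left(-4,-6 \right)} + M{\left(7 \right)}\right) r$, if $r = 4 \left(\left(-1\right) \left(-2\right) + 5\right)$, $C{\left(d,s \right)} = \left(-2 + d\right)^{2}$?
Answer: $1204$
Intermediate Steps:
$r = 28$ ($r = 4 \left(2 + 5\right) = 4 \cdot 7 = 28$)
$\left(C{\left(-4,-6 \right)} + M{\left(7 \right)}\right) r = \left(\left(-2 - 4\right)^{2} + 7\right) 28 = \left(\left(-6\right)^{2} + 7\right) 28 = \left(36 + 7\right) 28 = 43 \cdot 28 = 1204$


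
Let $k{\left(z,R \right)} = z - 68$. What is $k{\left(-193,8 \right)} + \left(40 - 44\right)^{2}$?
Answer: $-245$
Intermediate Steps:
$k{\left(z,R \right)} = -68 + z$ ($k{\left(z,R \right)} = z - 68 = -68 + z$)
$k{\left(-193,8 \right)} + \left(40 - 44\right)^{2} = \left(-68 - 193\right) + \left(40 - 44\right)^{2} = -261 + \left(-4\right)^{2} = -261 + 16 = -245$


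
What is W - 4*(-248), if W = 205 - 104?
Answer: 1093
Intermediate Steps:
W = 101
W - 4*(-248) = 101 - 4*(-248) = 101 + 992 = 1093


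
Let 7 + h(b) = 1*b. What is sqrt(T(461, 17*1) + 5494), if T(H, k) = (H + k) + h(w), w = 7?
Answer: 2*sqrt(1493) ≈ 77.279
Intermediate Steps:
h(b) = -7 + b (h(b) = -7 + 1*b = -7 + b)
T(H, k) = H + k (T(H, k) = (H + k) + (-7 + 7) = (H + k) + 0 = H + k)
sqrt(T(461, 17*1) + 5494) = sqrt((461 + 17*1) + 5494) = sqrt((461 + 17) + 5494) = sqrt(478 + 5494) = sqrt(5972) = 2*sqrt(1493)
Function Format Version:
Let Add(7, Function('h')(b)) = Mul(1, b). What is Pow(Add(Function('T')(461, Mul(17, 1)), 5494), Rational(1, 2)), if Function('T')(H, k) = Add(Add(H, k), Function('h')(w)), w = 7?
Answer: Mul(2, Pow(1493, Rational(1, 2))) ≈ 77.279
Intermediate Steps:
Function('h')(b) = Add(-7, b) (Function('h')(b) = Add(-7, Mul(1, b)) = Add(-7, b))
Function('T')(H, k) = Add(H, k) (Function('T')(H, k) = Add(Add(H, k), Add(-7, 7)) = Add(Add(H, k), 0) = Add(H, k))
Pow(Add(Function('T')(461, Mul(17, 1)), 5494), Rational(1, 2)) = Pow(Add(Add(461, Mul(17, 1)), 5494), Rational(1, 2)) = Pow(Add(Add(461, 17), 5494), Rational(1, 2)) = Pow(Add(478, 5494), Rational(1, 2)) = Pow(5972, Rational(1, 2)) = Mul(2, Pow(1493, Rational(1, 2)))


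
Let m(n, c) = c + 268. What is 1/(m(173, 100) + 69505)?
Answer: 1/69873 ≈ 1.4312e-5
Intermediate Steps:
m(n, c) = 268 + c
1/(m(173, 100) + 69505) = 1/((268 + 100) + 69505) = 1/(368 + 69505) = 1/69873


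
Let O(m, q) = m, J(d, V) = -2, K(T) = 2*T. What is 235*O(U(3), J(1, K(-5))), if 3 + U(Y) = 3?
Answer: 0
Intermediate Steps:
U(Y) = 0 (U(Y) = -3 + 3 = 0)
235*O(U(3), J(1, K(-5))) = 235*0 = 0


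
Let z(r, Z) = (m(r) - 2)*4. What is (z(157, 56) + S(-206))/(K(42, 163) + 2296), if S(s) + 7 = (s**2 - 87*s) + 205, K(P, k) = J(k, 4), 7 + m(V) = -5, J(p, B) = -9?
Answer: 60500/2287 ≈ 26.454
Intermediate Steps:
m(V) = -12 (m(V) = -7 - 5 = -12)
K(P, k) = -9
z(r, Z) = -56 (z(r, Z) = (-12 - 2)*4 = -14*4 = -56)
S(s) = 198 + s**2 - 87*s (S(s) = -7 + ((s**2 - 87*s) + 205) = -7 + (205 + s**2 - 87*s) = 198 + s**2 - 87*s)
(z(157, 56) + S(-206))/(K(42, 163) + 2296) = (-56 + (198 + (-206)**2 - 87*(-206)))/(-9 + 2296) = (-56 + (198 + 42436 + 17922))/2287 = (-56 + 60556)*(1/2287) = 60500*(1/2287) = 60500/2287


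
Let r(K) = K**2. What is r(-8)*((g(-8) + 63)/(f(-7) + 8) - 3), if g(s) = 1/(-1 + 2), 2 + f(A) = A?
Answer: -4288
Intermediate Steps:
f(A) = -2 + A
g(s) = 1 (g(s) = 1/1 = 1)
r(-8)*((g(-8) + 63)/(f(-7) + 8) - 3) = (-8)**2*((1 + 63)/((-2 - 7) + 8) - 3) = 64*(64/(-9 + 8) - 3) = 64*(64/(-1) - 3) = 64*(64*(-1) - 3) = 64*(-64 - 3) = 64*(-67) = -4288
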